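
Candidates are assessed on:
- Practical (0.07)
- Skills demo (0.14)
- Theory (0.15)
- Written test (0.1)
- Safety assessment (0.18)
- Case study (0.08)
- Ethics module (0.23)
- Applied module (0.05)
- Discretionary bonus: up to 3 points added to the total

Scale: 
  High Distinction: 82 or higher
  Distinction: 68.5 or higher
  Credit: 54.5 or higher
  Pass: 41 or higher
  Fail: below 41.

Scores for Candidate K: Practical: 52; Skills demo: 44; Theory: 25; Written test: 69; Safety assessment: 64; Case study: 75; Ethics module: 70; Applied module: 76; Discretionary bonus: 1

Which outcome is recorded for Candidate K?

Weighted total:
  Practical 52 × 0.07 = 3.64
  Skills demo 44 × 0.14 = 6.16
  Theory 25 × 0.15 = 3.75
  Written test 69 × 0.1 = 6.9
  Safety assessment 64 × 0.18 = 11.52
  Case study 75 × 0.08 = 6
  Ethics module 70 × 0.23 = 16.1
  Applied module 76 × 0.05 = 3.8
Sum = 57.87
Discretionary bonus: 57.87 + 1 = 58.87
58.87 is ≥ 54.5 and < 68.5 → Credit

Credit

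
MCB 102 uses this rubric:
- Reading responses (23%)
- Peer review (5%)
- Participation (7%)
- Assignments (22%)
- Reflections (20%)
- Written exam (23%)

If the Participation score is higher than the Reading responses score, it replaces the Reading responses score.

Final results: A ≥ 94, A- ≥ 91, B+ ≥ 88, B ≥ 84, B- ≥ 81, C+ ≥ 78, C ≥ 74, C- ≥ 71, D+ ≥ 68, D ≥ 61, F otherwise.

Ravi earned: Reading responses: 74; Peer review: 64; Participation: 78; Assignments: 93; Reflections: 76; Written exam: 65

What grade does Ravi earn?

Participation (78) > Reading responses (74), so Reading responses counts as 78.
Weighted total:
  Reading responses 78 × 0.23 = 17.94
  Peer review 64 × 0.05 = 3.2
  Participation 78 × 0.07 = 5.46
  Assignments 93 × 0.22 = 20.46
  Reflections 76 × 0.2 = 15.2
  Written exam 65 × 0.23 = 14.95
Sum = 77.21
77.21 is ≥ 74 and < 78 → C

C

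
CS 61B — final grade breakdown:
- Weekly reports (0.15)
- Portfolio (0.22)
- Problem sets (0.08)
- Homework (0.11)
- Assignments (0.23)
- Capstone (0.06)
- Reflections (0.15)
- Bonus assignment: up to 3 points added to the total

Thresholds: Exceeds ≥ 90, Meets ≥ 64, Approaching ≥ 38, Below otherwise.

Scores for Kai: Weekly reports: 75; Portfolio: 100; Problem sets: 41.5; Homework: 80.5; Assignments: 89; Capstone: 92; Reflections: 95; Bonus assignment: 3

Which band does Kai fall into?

Weighted total:
  Weekly reports 75 × 0.15 = 11.25
  Portfolio 100 × 0.22 = 22
  Problem sets 41.5 × 0.08 = 3.32
  Homework 80.5 × 0.11 = 8.855
  Assignments 89 × 0.23 = 20.47
  Capstone 92 × 0.06 = 5.52
  Reflections 95 × 0.15 = 14.25
Sum = 85.665
Bonus assignment: 85.665 + 3 = 88.665
88.665 is ≥ 64 and < 90 → Meets

Meets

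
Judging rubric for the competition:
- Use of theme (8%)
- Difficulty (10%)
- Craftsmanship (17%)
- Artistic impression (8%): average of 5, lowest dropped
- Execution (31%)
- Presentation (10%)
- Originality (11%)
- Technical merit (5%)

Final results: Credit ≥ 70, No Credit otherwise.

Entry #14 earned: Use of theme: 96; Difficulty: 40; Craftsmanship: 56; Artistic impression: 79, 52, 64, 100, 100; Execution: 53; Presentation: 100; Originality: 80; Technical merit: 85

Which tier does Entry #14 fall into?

No Credit

Artistic impression: drop 52 → average of remaining 4 = 343/4 = 85.75
Weighted total:
  Use of theme 96 × 0.08 = 7.68
  Difficulty 40 × 0.1 = 4
  Craftsmanship 56 × 0.17 = 9.52
  Artistic impression 85.75 × 0.08 = 6.86
  Execution 53 × 0.31 = 16.43
  Presentation 100 × 0.1 = 10
  Originality 80 × 0.11 = 8.8
  Technical merit 85 × 0.05 = 4.25
Sum = 67.54
67.54 < 70 → No Credit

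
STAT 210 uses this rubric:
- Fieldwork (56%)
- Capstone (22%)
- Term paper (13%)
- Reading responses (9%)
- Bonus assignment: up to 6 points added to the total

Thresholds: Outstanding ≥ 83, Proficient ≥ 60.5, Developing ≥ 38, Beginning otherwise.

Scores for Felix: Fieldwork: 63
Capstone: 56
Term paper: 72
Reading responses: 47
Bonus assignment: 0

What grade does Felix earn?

Proficient

Weighted total:
  Fieldwork 63 × 0.56 = 35.28
  Capstone 56 × 0.22 = 12.32
  Term paper 72 × 0.13 = 9.36
  Reading responses 47 × 0.09 = 4.23
Sum = 61.19
Bonus assignment: 61.19 + 0 = 61.19
61.19 is ≥ 60.5 and < 83 → Proficient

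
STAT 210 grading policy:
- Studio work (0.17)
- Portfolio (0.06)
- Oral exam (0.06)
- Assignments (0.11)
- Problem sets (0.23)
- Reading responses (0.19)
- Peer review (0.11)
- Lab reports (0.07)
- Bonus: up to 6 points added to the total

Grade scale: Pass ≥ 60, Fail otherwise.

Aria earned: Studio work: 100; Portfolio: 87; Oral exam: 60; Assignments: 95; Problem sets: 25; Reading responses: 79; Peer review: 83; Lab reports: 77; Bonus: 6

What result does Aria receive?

Weighted total:
  Studio work 100 × 0.17 = 17
  Portfolio 87 × 0.06 = 5.22
  Oral exam 60 × 0.06 = 3.6
  Assignments 95 × 0.11 = 10.45
  Problem sets 25 × 0.23 = 5.75
  Reading responses 79 × 0.19 = 15.01
  Peer review 83 × 0.11 = 9.13
  Lab reports 77 × 0.07 = 5.39
Sum = 71.55
Bonus: 71.55 + 6 = 77.55
77.55 ≥ 60 → Pass

Pass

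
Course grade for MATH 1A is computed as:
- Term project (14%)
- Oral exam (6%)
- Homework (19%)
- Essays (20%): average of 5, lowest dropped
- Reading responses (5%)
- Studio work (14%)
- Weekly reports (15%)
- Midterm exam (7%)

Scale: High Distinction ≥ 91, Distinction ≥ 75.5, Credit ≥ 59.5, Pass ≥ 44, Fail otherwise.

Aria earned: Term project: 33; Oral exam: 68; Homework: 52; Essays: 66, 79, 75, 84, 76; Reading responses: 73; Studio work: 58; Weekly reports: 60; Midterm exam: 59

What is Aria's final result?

Pass

Essays: drop 66 → average of remaining 4 = 314/4 = 78.5
Weighted total:
  Term project 33 × 0.14 = 4.62
  Oral exam 68 × 0.06 = 4.08
  Homework 52 × 0.19 = 9.88
  Essays 78.5 × 0.2 = 15.7
  Reading responses 73 × 0.05 = 3.65
  Studio work 58 × 0.14 = 8.12
  Weekly reports 60 × 0.15 = 9
  Midterm exam 59 × 0.07 = 4.13
Sum = 59.18
59.18 is ≥ 44 and < 59.5 → Pass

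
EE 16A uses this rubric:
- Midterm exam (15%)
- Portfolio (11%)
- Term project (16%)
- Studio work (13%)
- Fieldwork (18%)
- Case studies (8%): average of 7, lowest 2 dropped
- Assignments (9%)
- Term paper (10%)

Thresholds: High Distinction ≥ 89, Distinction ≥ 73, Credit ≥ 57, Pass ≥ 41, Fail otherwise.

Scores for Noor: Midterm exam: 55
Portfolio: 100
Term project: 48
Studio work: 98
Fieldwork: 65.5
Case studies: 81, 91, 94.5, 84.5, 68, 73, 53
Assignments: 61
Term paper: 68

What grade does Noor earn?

Credit

Case studies: drop 53, 68 → average of remaining 5 = 424/5 = 84.8
Weighted total:
  Midterm exam 55 × 0.15 = 8.25
  Portfolio 100 × 0.11 = 11
  Term project 48 × 0.16 = 7.68
  Studio work 98 × 0.13 = 12.74
  Fieldwork 65.5 × 0.18 = 11.79
  Case studies 84.8 × 0.08 = 6.784
  Assignments 61 × 0.09 = 5.49
  Term paper 68 × 0.1 = 6.8
Sum = 70.534
70.534 is ≥ 57 and < 73 → Credit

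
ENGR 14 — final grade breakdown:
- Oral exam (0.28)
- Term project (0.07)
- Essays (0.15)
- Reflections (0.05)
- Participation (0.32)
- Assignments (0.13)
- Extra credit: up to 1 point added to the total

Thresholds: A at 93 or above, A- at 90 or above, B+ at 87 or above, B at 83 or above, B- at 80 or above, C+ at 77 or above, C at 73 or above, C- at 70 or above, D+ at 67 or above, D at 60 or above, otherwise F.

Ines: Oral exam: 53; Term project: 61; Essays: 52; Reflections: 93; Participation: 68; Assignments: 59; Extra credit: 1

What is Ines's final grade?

D

Weighted total:
  Oral exam 53 × 0.28 = 14.84
  Term project 61 × 0.07 = 4.27
  Essays 52 × 0.15 = 7.8
  Reflections 93 × 0.05 = 4.65
  Participation 68 × 0.32 = 21.76
  Assignments 59 × 0.13 = 7.67
Sum = 60.99
Extra credit: 60.99 + 1 = 61.99
61.99 is ≥ 60 and < 67 → D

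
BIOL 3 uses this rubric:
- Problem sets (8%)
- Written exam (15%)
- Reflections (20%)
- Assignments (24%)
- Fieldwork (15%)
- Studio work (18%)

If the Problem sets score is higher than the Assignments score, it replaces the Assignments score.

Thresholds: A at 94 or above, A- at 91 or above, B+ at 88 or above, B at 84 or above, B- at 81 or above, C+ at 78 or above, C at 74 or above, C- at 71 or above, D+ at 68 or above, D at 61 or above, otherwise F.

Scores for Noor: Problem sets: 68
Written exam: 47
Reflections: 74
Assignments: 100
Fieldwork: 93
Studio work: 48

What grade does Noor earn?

C-

Problem sets (68) ≤ Assignments (100), so Assignments stays at 100.
Weighted total:
  Problem sets 68 × 0.08 = 5.44
  Written exam 47 × 0.15 = 7.05
  Reflections 74 × 0.2 = 14.8
  Assignments 100 × 0.24 = 24
  Fieldwork 93 × 0.15 = 13.95
  Studio work 48 × 0.18 = 8.64
Sum = 73.88
73.88 is ≥ 71 and < 74 → C-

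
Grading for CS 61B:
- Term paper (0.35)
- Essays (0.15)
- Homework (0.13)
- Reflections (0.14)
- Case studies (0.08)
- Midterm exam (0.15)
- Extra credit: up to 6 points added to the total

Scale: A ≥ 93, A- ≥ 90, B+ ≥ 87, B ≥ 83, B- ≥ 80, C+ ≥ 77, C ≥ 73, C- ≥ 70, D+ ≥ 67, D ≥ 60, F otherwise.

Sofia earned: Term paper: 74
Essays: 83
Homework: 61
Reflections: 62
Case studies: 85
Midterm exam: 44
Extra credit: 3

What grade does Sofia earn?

C-

Weighted total:
  Term paper 74 × 0.35 = 25.9
  Essays 83 × 0.15 = 12.45
  Homework 61 × 0.13 = 7.93
  Reflections 62 × 0.14 = 8.68
  Case studies 85 × 0.08 = 6.8
  Midterm exam 44 × 0.15 = 6.6
Sum = 68.36
Extra credit: 68.36 + 3 = 71.36
71.36 is ≥ 70 and < 73 → C-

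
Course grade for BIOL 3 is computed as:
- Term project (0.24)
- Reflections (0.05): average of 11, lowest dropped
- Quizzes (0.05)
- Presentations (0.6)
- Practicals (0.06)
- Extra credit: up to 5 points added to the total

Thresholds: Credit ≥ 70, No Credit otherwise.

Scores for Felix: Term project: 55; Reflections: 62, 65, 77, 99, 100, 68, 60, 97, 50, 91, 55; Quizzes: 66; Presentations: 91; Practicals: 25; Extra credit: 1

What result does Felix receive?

Reflections: drop 50 → average of remaining 10 = 774/10 = 77.4
Weighted total:
  Term project 55 × 0.24 = 13.2
  Reflections 77.4 × 0.05 = 3.87
  Quizzes 66 × 0.05 = 3.3
  Presentations 91 × 0.6 = 54.6
  Practicals 25 × 0.06 = 1.5
Sum = 76.47
Extra credit: 76.47 + 1 = 77.47
77.47 ≥ 70 → Credit

Credit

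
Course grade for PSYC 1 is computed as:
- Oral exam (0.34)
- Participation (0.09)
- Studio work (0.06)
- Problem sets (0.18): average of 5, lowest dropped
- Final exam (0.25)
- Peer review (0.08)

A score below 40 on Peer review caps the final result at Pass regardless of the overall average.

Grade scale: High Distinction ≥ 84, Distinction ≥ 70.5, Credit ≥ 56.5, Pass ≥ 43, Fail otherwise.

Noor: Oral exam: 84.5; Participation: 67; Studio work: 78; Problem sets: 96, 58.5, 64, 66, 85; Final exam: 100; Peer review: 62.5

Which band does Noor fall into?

Distinction

Problem sets: drop 58.5 → average of remaining 4 = 311/4 = 77.75
Peer review score 62.5 ≥ 40: minimum met.
Weighted total:
  Oral exam 84.5 × 0.34 = 28.73
  Participation 67 × 0.09 = 6.03
  Studio work 78 × 0.06 = 4.68
  Problem sets 77.75 × 0.18 = 13.995
  Final exam 100 × 0.25 = 25
  Peer review 62.5 × 0.08 = 5
Sum = 83.435
83.435 is ≥ 70.5 and < 84 → Distinction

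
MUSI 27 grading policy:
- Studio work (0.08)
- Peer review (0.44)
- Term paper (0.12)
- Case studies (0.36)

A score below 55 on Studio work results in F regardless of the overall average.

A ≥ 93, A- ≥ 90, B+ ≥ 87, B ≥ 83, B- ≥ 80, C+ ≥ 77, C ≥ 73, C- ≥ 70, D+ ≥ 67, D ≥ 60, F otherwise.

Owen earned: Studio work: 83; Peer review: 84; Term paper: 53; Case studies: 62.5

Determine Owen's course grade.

C-

Studio work score 83 ≥ 55: minimum met.
Weighted total:
  Studio work 83 × 0.08 = 6.64
  Peer review 84 × 0.44 = 36.96
  Term paper 53 × 0.12 = 6.36
  Case studies 62.5 × 0.36 = 22.5
Sum = 72.46
72.46 is ≥ 70 and < 73 → C-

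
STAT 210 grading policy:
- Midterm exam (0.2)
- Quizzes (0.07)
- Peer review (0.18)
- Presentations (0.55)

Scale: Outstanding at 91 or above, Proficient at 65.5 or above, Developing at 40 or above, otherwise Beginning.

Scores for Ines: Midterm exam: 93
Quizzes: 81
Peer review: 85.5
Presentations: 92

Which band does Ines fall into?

Weighted total:
  Midterm exam 93 × 0.2 = 18.6
  Quizzes 81 × 0.07 = 5.67
  Peer review 85.5 × 0.18 = 15.39
  Presentations 92 × 0.55 = 50.6
Sum = 90.26
90.26 is ≥ 65.5 and < 91 → Proficient

Proficient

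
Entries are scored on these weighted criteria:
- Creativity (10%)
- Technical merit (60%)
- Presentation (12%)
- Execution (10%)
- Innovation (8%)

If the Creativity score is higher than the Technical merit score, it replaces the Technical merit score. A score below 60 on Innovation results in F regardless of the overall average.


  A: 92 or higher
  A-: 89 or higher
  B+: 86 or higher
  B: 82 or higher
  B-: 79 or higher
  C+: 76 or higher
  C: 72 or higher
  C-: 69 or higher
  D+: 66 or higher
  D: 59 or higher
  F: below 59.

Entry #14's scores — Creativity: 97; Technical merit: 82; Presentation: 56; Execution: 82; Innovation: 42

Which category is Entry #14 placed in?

F

Creativity (97) > Technical merit (82), so Technical merit counts as 97.
Innovation score 42 < 60: minimum not met.
Weighted total:
  Creativity 97 × 0.1 = 9.7
  Technical merit 97 × 0.6 = 58.2
  Presentation 56 × 0.12 = 6.72
  Execution 82 × 0.1 = 8.2
  Innovation 42 × 0.08 = 3.36
Sum = 86.18
Because the Innovation minimum was not met, the result is F.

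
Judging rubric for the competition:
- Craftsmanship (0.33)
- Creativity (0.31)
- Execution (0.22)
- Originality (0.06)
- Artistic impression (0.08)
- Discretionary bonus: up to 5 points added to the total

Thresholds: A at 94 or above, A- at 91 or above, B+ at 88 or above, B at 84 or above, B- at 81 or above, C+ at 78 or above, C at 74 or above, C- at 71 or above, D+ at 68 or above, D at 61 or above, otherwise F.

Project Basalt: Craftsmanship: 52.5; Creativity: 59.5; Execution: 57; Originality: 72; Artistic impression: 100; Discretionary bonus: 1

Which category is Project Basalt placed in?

D

Weighted total:
  Craftsmanship 52.5 × 0.33 = 17.325
  Creativity 59.5 × 0.31 = 18.445
  Execution 57 × 0.22 = 12.54
  Originality 72 × 0.06 = 4.32
  Artistic impression 100 × 0.08 = 8
Sum = 60.63
Discretionary bonus: 60.63 + 1 = 61.63
61.63 is ≥ 61 and < 68 → D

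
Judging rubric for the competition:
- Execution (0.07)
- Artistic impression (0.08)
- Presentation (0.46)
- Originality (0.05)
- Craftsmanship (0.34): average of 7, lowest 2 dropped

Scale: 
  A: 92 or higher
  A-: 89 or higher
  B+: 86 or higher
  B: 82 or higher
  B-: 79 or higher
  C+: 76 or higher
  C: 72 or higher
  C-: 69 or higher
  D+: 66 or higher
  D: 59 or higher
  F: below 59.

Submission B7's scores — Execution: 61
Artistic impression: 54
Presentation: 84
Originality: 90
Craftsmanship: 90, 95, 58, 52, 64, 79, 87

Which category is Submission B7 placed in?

Craftsmanship: drop 52, 58 → average of remaining 5 = 415/5 = 83
Weighted total:
  Execution 61 × 0.07 = 4.27
  Artistic impression 54 × 0.08 = 4.32
  Presentation 84 × 0.46 = 38.64
  Originality 90 × 0.05 = 4.5
  Craftsmanship 83 × 0.34 = 28.22
Sum = 79.95
79.95 is ≥ 79 and < 82 → B-

B-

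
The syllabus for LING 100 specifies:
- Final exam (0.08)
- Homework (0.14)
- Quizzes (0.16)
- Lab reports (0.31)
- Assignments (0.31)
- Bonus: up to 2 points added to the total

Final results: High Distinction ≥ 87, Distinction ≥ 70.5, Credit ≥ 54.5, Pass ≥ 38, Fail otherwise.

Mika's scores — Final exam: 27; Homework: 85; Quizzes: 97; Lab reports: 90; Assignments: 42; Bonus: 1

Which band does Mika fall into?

Weighted total:
  Final exam 27 × 0.08 = 2.16
  Homework 85 × 0.14 = 11.9
  Quizzes 97 × 0.16 = 15.52
  Lab reports 90 × 0.31 = 27.9
  Assignments 42 × 0.31 = 13.02
Sum = 70.5
Bonus: 70.5 + 1 = 71.5
71.5 is ≥ 70.5 and < 87 → Distinction

Distinction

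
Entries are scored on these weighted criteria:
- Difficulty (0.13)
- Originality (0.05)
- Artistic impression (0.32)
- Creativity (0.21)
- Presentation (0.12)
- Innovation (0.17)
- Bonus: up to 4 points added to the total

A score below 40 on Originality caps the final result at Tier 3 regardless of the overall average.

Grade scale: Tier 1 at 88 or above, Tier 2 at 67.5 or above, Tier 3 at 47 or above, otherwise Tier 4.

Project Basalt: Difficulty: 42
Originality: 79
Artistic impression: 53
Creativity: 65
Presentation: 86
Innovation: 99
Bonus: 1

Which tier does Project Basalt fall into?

Originality score 79 ≥ 40: minimum met.
Weighted total:
  Difficulty 42 × 0.13 = 5.46
  Originality 79 × 0.05 = 3.95
  Artistic impression 53 × 0.32 = 16.96
  Creativity 65 × 0.21 = 13.65
  Presentation 86 × 0.12 = 10.32
  Innovation 99 × 0.17 = 16.83
Sum = 67.17
Bonus: 67.17 + 1 = 68.17
68.17 is ≥ 67.5 and < 88 → Tier 2

Tier 2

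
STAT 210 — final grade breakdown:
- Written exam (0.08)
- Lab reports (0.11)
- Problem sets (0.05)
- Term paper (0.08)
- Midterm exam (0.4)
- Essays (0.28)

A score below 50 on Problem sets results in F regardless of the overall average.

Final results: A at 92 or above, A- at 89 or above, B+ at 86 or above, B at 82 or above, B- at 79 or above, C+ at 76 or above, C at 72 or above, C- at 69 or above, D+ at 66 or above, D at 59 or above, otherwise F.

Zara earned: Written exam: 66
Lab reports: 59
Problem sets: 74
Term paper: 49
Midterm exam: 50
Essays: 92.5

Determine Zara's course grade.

Problem sets score 74 ≥ 50: minimum met.
Weighted total:
  Written exam 66 × 0.08 = 5.28
  Lab reports 59 × 0.11 = 6.49
  Problem sets 74 × 0.05 = 3.7
  Term paper 49 × 0.08 = 3.92
  Midterm exam 50 × 0.4 = 20
  Essays 92.5 × 0.28 = 25.9
Sum = 65.29
65.29 is ≥ 59 and < 66 → D

D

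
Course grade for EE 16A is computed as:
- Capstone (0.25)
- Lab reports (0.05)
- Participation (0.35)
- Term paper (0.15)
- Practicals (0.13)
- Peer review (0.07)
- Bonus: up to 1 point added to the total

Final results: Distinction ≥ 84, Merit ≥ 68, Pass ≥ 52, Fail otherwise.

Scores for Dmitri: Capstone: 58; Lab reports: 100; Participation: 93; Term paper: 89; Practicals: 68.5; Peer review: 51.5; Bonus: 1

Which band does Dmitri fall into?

Weighted total:
  Capstone 58 × 0.25 = 14.5
  Lab reports 100 × 0.05 = 5
  Participation 93 × 0.35 = 32.55
  Term paper 89 × 0.15 = 13.35
  Practicals 68.5 × 0.13 = 8.905
  Peer review 51.5 × 0.07 = 3.605
Sum = 77.91
Bonus: 77.91 + 1 = 78.91
78.91 is ≥ 68 and < 84 → Merit

Merit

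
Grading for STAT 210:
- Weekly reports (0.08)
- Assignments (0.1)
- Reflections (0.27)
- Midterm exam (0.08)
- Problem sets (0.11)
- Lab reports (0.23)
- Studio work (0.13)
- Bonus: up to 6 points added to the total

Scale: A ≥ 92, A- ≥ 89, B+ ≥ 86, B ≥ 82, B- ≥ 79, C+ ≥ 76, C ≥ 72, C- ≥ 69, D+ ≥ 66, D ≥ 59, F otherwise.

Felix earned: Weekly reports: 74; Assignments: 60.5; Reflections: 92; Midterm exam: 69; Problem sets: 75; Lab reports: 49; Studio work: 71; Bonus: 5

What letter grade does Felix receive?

C+

Weighted total:
  Weekly reports 74 × 0.08 = 5.92
  Assignments 60.5 × 0.1 = 6.05
  Reflections 92 × 0.27 = 24.84
  Midterm exam 69 × 0.08 = 5.52
  Problem sets 75 × 0.11 = 8.25
  Lab reports 49 × 0.23 = 11.27
  Studio work 71 × 0.13 = 9.23
Sum = 71.08
Bonus: 71.08 + 5 = 76.08
76.08 is ≥ 76 and < 79 → C+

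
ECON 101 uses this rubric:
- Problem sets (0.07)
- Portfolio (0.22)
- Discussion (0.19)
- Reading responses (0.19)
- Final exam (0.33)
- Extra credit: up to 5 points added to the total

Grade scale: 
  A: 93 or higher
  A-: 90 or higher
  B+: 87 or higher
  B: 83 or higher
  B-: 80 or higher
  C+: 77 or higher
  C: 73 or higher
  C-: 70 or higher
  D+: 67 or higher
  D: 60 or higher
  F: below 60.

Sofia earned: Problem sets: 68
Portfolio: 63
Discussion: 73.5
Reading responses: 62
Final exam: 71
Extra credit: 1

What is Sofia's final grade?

D+

Weighted total:
  Problem sets 68 × 0.07 = 4.76
  Portfolio 63 × 0.22 = 13.86
  Discussion 73.5 × 0.19 = 13.965
  Reading responses 62 × 0.19 = 11.78
  Final exam 71 × 0.33 = 23.43
Sum = 67.795
Extra credit: 67.795 + 1 = 68.795
68.795 is ≥ 67 and < 70 → D+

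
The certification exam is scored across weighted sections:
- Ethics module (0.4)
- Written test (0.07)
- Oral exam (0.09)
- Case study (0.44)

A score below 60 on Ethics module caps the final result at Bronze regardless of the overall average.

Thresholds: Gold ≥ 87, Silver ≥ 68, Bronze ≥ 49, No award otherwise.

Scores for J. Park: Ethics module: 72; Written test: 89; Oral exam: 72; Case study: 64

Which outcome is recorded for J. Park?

Ethics module score 72 ≥ 60: minimum met.
Weighted total:
  Ethics module 72 × 0.4 = 28.8
  Written test 89 × 0.07 = 6.23
  Oral exam 72 × 0.09 = 6.48
  Case study 64 × 0.44 = 28.16
Sum = 69.67
69.67 is ≥ 68 and < 87 → Silver

Silver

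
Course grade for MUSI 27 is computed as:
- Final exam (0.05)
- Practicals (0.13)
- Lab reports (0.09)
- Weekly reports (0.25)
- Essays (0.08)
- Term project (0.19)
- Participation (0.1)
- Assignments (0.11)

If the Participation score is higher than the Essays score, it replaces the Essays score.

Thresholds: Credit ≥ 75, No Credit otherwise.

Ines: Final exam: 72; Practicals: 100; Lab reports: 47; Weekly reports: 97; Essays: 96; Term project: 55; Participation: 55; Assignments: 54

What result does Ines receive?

No Credit

Participation (55) ≤ Essays (96), so Essays stays at 96.
Weighted total:
  Final exam 72 × 0.05 = 3.6
  Practicals 100 × 0.13 = 13
  Lab reports 47 × 0.09 = 4.23
  Weekly reports 97 × 0.25 = 24.25
  Essays 96 × 0.08 = 7.68
  Term project 55 × 0.19 = 10.45
  Participation 55 × 0.1 = 5.5
  Assignments 54 × 0.11 = 5.94
Sum = 74.65
74.65 < 75 → No Credit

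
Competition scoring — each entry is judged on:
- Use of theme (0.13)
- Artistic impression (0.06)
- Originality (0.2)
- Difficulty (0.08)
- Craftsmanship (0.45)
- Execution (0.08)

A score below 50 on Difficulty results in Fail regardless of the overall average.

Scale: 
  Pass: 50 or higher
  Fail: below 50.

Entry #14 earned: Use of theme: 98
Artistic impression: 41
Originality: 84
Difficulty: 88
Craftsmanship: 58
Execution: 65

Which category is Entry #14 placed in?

Pass

Difficulty score 88 ≥ 50: minimum met.
Weighted total:
  Use of theme 98 × 0.13 = 12.74
  Artistic impression 41 × 0.06 = 2.46
  Originality 84 × 0.2 = 16.8
  Difficulty 88 × 0.08 = 7.04
  Craftsmanship 58 × 0.45 = 26.1
  Execution 65 × 0.08 = 5.2
Sum = 70.34
70.34 ≥ 50 → Pass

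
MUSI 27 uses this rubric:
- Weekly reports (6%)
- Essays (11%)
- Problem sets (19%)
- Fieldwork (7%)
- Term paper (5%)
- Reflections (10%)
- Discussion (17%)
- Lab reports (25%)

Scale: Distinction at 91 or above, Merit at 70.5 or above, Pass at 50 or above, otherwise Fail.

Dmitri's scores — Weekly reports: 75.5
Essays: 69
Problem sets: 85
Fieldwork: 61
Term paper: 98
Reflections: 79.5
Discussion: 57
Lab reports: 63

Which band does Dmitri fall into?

Merit

Weighted total:
  Weekly reports 75.5 × 0.06 = 4.53
  Essays 69 × 0.11 = 7.59
  Problem sets 85 × 0.19 = 16.15
  Fieldwork 61 × 0.07 = 4.27
  Term paper 98 × 0.05 = 4.9
  Reflections 79.5 × 0.1 = 7.95
  Discussion 57 × 0.17 = 9.69
  Lab reports 63 × 0.25 = 15.75
Sum = 70.83
70.83 is ≥ 70.5 and < 91 → Merit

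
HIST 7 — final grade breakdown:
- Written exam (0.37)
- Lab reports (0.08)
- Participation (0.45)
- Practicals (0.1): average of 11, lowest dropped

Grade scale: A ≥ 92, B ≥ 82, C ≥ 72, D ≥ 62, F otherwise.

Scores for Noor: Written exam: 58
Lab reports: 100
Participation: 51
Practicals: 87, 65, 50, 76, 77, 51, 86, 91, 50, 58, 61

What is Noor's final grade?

F

Practicals: drop 50 → average of remaining 10 = 702/10 = 70.2
Weighted total:
  Written exam 58 × 0.37 = 21.46
  Lab reports 100 × 0.08 = 8
  Participation 51 × 0.45 = 22.95
  Practicals 70.2 × 0.1 = 7.02
Sum = 59.43
59.43 < 62 → F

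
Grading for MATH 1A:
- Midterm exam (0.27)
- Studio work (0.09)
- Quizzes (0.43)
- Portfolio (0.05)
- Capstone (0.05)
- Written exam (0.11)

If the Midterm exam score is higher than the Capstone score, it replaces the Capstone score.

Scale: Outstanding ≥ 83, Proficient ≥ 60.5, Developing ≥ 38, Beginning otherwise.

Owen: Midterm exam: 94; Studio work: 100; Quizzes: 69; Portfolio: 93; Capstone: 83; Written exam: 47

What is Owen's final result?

Midterm exam (94) > Capstone (83), so Capstone counts as 94.
Weighted total:
  Midterm exam 94 × 0.27 = 25.38
  Studio work 100 × 0.09 = 9
  Quizzes 69 × 0.43 = 29.67
  Portfolio 93 × 0.05 = 4.65
  Capstone 94 × 0.05 = 4.7
  Written exam 47 × 0.11 = 5.17
Sum = 78.57
78.57 is ≥ 60.5 and < 83 → Proficient

Proficient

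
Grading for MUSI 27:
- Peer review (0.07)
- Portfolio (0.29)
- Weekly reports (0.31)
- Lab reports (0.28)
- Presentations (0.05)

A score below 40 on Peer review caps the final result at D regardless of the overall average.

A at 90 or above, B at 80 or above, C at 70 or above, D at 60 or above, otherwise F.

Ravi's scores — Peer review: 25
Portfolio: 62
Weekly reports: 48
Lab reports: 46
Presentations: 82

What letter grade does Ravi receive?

F

Peer review score 25 < 40: minimum not met.
Weighted total:
  Peer review 25 × 0.07 = 1.75
  Portfolio 62 × 0.29 = 17.98
  Weekly reports 48 × 0.31 = 14.88
  Lab reports 46 × 0.28 = 12.88
  Presentations 82 × 0.05 = 4.1
Sum = 51.59
51.59 would be F; cap at D applies → F.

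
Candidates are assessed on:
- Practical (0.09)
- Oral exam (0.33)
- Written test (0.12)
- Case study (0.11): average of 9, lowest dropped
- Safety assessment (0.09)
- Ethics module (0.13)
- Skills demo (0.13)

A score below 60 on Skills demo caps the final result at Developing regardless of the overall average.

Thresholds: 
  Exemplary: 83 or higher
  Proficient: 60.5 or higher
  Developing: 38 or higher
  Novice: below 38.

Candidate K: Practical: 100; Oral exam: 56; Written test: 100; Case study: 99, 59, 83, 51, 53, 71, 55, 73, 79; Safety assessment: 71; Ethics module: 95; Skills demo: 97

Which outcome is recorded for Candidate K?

Proficient

Case study: drop 51 → average of remaining 8 = 572/8 = 71.5
Skills demo score 97 ≥ 60: minimum met.
Weighted total:
  Practical 100 × 0.09 = 9
  Oral exam 56 × 0.33 = 18.48
  Written test 100 × 0.12 = 12
  Case study 71.5 × 0.11 = 7.865
  Safety assessment 71 × 0.09 = 6.39
  Ethics module 95 × 0.13 = 12.35
  Skills demo 97 × 0.13 = 12.61
Sum = 78.695
78.695 is ≥ 60.5 and < 83 → Proficient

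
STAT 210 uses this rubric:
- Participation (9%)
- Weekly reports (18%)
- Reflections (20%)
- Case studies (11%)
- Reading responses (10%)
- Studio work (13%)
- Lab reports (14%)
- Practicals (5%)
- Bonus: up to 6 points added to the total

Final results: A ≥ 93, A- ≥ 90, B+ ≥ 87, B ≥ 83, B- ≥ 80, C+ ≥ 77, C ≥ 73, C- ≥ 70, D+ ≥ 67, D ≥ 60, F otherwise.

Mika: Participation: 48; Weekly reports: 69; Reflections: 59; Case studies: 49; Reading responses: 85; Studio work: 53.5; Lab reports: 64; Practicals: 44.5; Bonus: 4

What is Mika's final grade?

Weighted total:
  Participation 48 × 0.09 = 4.32
  Weekly reports 69 × 0.18 = 12.42
  Reflections 59 × 0.2 = 11.8
  Case studies 49 × 0.11 = 5.39
  Reading responses 85 × 0.1 = 8.5
  Studio work 53.5 × 0.13 = 6.955
  Lab reports 64 × 0.14 = 8.96
  Practicals 44.5 × 0.05 = 2.225
Sum = 60.57
Bonus: 60.57 + 4 = 64.57
64.57 is ≥ 60 and < 67 → D

D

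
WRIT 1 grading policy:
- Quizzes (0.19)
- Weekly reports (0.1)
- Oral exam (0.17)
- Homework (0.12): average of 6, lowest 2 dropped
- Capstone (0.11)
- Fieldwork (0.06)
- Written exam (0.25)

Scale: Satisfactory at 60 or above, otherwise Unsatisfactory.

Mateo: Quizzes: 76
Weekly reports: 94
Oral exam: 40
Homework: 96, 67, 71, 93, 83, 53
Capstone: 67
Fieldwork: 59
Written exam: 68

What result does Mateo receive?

Satisfactory

Homework: drop 53, 67 → average of remaining 4 = 343/4 = 85.75
Weighted total:
  Quizzes 76 × 0.19 = 14.44
  Weekly reports 94 × 0.1 = 9.4
  Oral exam 40 × 0.17 = 6.8
  Homework 85.75 × 0.12 = 10.29
  Capstone 67 × 0.11 = 7.37
  Fieldwork 59 × 0.06 = 3.54
  Written exam 68 × 0.25 = 17
Sum = 68.84
68.84 ≥ 60 → Satisfactory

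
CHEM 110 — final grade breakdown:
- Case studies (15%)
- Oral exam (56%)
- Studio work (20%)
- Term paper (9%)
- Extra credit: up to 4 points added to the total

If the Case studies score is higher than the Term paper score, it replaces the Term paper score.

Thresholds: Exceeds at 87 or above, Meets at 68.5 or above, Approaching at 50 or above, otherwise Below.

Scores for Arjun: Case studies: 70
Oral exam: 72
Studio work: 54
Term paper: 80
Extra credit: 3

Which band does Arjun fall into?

Meets

Case studies (70) ≤ Term paper (80), so Term paper stays at 80.
Weighted total:
  Case studies 70 × 0.15 = 10.5
  Oral exam 72 × 0.56 = 40.32
  Studio work 54 × 0.2 = 10.8
  Term paper 80 × 0.09 = 7.2
Sum = 68.82
Extra credit: 68.82 + 3 = 71.82
71.82 is ≥ 68.5 and < 87 → Meets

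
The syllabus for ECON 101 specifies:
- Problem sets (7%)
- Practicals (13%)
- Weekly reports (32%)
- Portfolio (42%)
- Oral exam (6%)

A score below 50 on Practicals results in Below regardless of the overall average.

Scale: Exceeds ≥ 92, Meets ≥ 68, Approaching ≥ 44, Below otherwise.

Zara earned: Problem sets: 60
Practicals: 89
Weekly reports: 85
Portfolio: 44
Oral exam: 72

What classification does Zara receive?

Practicals score 89 ≥ 50: minimum met.
Weighted total:
  Problem sets 60 × 0.07 = 4.2
  Practicals 89 × 0.13 = 11.57
  Weekly reports 85 × 0.32 = 27.2
  Portfolio 44 × 0.42 = 18.48
  Oral exam 72 × 0.06 = 4.32
Sum = 65.77
65.77 is ≥ 44 and < 68 → Approaching

Approaching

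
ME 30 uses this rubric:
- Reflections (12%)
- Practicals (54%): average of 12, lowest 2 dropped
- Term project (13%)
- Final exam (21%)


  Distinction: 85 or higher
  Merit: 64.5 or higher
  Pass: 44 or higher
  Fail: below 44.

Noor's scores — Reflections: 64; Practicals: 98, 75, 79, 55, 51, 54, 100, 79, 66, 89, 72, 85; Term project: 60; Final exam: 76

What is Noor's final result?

Practicals: drop 51, 54 → average of remaining 10 = 798/10 = 79.8
Weighted total:
  Reflections 64 × 0.12 = 7.68
  Practicals 79.8 × 0.54 = 43.092
  Term project 60 × 0.13 = 7.8
  Final exam 76 × 0.21 = 15.96
Sum = 74.532
74.532 is ≥ 64.5 and < 85 → Merit

Merit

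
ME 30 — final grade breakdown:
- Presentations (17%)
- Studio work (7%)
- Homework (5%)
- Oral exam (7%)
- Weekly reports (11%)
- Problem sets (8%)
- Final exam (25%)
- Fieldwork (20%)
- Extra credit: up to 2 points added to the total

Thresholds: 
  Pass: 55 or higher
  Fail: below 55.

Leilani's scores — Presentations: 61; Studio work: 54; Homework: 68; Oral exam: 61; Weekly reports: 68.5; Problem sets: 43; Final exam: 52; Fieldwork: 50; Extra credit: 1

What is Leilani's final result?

Weighted total:
  Presentations 61 × 0.17 = 10.37
  Studio work 54 × 0.07 = 3.78
  Homework 68 × 0.05 = 3.4
  Oral exam 61 × 0.07 = 4.27
  Weekly reports 68.5 × 0.11 = 7.535
  Problem sets 43 × 0.08 = 3.44
  Final exam 52 × 0.25 = 13
  Fieldwork 50 × 0.2 = 10
Sum = 55.795
Extra credit: 55.795 + 1 = 56.795
56.795 ≥ 55 → Pass

Pass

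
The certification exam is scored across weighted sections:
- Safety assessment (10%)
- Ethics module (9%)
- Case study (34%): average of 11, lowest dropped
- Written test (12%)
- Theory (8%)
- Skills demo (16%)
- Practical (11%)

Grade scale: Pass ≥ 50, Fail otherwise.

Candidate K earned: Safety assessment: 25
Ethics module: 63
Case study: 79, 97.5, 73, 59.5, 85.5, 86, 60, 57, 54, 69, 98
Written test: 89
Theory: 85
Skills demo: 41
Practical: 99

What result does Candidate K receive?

Case study: drop 54 → average of remaining 10 = 764.5/10 = 76.45
Weighted total:
  Safety assessment 25 × 0.1 = 2.5
  Ethics module 63 × 0.09 = 5.67
  Case study 76.45 × 0.34 = 25.993
  Written test 89 × 0.12 = 10.68
  Theory 85 × 0.08 = 6.8
  Skills demo 41 × 0.16 = 6.56
  Practical 99 × 0.11 = 10.89
Sum = 69.093
69.093 ≥ 50 → Pass

Pass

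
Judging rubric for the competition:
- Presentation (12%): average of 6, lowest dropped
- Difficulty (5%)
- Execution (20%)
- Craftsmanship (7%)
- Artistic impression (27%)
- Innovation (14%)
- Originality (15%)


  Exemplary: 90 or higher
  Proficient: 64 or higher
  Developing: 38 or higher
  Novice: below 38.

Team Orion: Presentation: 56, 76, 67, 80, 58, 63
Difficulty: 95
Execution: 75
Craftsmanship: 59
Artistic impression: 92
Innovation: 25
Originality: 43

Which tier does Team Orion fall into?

Proficient

Presentation: drop 56 → average of remaining 5 = 344/5 = 68.8
Weighted total:
  Presentation 68.8 × 0.12 = 8.256
  Difficulty 95 × 0.05 = 4.75
  Execution 75 × 0.2 = 15
  Craftsmanship 59 × 0.07 = 4.13
  Artistic impression 92 × 0.27 = 24.84
  Innovation 25 × 0.14 = 3.5
  Originality 43 × 0.15 = 6.45
Sum = 66.926
66.926 is ≥ 64 and < 90 → Proficient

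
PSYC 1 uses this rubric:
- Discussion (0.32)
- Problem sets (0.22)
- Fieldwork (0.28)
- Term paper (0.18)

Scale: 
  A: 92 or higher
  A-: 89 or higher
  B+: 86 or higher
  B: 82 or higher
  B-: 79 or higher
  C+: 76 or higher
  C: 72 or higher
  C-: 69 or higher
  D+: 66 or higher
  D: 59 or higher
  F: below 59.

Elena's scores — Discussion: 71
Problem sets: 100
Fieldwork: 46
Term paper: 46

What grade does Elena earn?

D

Weighted total:
  Discussion 71 × 0.32 = 22.72
  Problem sets 100 × 0.22 = 22
  Fieldwork 46 × 0.28 = 12.88
  Term paper 46 × 0.18 = 8.28
Sum = 65.88
65.88 is ≥ 59 and < 66 → D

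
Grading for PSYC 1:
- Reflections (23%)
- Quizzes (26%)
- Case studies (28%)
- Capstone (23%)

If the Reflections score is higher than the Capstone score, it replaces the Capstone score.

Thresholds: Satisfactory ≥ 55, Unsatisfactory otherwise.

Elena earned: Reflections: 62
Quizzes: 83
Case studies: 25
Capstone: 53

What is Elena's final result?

Reflections (62) > Capstone (53), so Capstone counts as 62.
Weighted total:
  Reflections 62 × 0.23 = 14.26
  Quizzes 83 × 0.26 = 21.58
  Case studies 25 × 0.28 = 7
  Capstone 62 × 0.23 = 14.26
Sum = 57.1
57.1 ≥ 55 → Satisfactory

Satisfactory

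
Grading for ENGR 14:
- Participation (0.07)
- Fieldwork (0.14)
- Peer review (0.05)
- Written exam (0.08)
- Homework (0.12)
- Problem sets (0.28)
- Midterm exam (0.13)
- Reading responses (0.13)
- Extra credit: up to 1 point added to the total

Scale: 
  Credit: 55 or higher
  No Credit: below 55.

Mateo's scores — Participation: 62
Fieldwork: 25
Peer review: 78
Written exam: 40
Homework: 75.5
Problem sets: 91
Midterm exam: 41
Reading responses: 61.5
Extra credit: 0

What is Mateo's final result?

Credit

Weighted total:
  Participation 62 × 0.07 = 4.34
  Fieldwork 25 × 0.14 = 3.5
  Peer review 78 × 0.05 = 3.9
  Written exam 40 × 0.08 = 3.2
  Homework 75.5 × 0.12 = 9.06
  Problem sets 91 × 0.28 = 25.48
  Midterm exam 41 × 0.13 = 5.33
  Reading responses 61.5 × 0.13 = 7.995
Sum = 62.805
Extra credit: 62.805 + 0 = 62.805
62.805 ≥ 55 → Credit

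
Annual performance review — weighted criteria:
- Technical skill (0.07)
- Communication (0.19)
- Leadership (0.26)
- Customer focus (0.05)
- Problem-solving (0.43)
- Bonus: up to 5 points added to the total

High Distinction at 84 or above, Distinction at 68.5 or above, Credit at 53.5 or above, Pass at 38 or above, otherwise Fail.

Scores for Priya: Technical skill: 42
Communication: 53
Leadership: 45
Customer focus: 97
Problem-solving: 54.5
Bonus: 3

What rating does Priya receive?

Credit

Weighted total:
  Technical skill 42 × 0.07 = 2.94
  Communication 53 × 0.19 = 10.07
  Leadership 45 × 0.26 = 11.7
  Customer focus 97 × 0.05 = 4.85
  Problem-solving 54.5 × 0.43 = 23.435
Sum = 52.995
Bonus: 52.995 + 3 = 55.995
55.995 is ≥ 53.5 and < 68.5 → Credit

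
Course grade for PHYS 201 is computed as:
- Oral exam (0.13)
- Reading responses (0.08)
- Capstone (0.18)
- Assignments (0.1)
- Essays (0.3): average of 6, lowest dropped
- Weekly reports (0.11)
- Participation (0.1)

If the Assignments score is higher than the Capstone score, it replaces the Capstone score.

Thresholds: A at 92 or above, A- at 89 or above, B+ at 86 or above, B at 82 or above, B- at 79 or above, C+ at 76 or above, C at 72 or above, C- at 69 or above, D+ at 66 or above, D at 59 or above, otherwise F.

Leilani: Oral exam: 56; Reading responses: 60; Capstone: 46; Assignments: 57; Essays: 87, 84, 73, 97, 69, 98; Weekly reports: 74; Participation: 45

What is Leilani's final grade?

Essays: drop 69 → average of remaining 5 = 439/5 = 87.8
Assignments (57) > Capstone (46), so Capstone counts as 57.
Weighted total:
  Oral exam 56 × 0.13 = 7.28
  Reading responses 60 × 0.08 = 4.8
  Capstone 57 × 0.18 = 10.26
  Assignments 57 × 0.1 = 5.7
  Essays 87.8 × 0.3 = 26.34
  Weekly reports 74 × 0.11 = 8.14
  Participation 45 × 0.1 = 4.5
Sum = 67.02
67.02 is ≥ 66 and < 69 → D+

D+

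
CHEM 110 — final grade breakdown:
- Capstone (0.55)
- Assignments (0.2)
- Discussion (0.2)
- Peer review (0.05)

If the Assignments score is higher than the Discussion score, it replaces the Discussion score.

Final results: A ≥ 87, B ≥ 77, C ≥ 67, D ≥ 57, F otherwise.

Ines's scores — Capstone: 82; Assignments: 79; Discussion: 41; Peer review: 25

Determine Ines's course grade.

Assignments (79) > Discussion (41), so Discussion counts as 79.
Weighted total:
  Capstone 82 × 0.55 = 45.1
  Assignments 79 × 0.2 = 15.8
  Discussion 79 × 0.2 = 15.8
  Peer review 25 × 0.05 = 1.25
Sum = 77.95
77.95 is ≥ 77 and < 87 → B

B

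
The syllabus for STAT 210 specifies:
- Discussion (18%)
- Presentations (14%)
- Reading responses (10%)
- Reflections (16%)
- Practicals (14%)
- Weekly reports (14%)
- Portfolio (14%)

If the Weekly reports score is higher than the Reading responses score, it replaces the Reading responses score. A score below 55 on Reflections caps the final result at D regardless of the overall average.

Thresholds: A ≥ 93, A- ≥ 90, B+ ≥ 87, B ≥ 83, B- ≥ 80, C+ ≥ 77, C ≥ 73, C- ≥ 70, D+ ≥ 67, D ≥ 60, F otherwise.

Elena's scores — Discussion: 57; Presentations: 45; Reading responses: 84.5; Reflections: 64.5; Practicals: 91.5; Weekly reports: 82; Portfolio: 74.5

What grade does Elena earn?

Weekly reports (82) ≤ Reading responses (84.5), so Reading responses stays at 84.5.
Reflections score 64.5 ≥ 55: minimum met.
Weighted total:
  Discussion 57 × 0.18 = 10.26
  Presentations 45 × 0.14 = 6.3
  Reading responses 84.5 × 0.1 = 8.45
  Reflections 64.5 × 0.16 = 10.32
  Practicals 91.5 × 0.14 = 12.81
  Weekly reports 82 × 0.14 = 11.48
  Portfolio 74.5 × 0.14 = 10.43
Sum = 70.05
70.05 is ≥ 70 and < 73 → C-

C-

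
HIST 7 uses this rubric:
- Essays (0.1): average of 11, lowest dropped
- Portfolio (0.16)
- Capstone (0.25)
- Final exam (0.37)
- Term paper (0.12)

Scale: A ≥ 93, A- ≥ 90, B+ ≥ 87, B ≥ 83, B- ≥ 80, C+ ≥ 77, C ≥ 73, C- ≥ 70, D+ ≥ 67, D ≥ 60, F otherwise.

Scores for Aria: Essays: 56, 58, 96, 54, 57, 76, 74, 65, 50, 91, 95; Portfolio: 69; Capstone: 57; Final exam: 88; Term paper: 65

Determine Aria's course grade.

Essays: drop 50 → average of remaining 10 = 722/10 = 72.2
Weighted total:
  Essays 72.2 × 0.1 = 7.22
  Portfolio 69 × 0.16 = 11.04
  Capstone 57 × 0.25 = 14.25
  Final exam 88 × 0.37 = 32.56
  Term paper 65 × 0.12 = 7.8
Sum = 72.87
72.87 is ≥ 70 and < 73 → C-

C-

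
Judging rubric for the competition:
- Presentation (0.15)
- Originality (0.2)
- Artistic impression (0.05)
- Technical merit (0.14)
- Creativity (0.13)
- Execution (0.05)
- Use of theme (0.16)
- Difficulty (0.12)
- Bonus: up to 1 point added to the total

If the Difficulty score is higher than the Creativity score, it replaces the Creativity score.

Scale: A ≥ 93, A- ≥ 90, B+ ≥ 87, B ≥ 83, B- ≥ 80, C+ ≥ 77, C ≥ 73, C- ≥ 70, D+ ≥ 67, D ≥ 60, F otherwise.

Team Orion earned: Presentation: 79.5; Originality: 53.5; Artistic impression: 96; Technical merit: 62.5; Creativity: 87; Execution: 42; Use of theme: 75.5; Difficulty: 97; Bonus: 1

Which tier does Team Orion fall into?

C

Difficulty (97) > Creativity (87), so Creativity counts as 97.
Weighted total:
  Presentation 79.5 × 0.15 = 11.925
  Originality 53.5 × 0.2 = 10.7
  Artistic impression 96 × 0.05 = 4.8
  Technical merit 62.5 × 0.14 = 8.75
  Creativity 97 × 0.13 = 12.61
  Execution 42 × 0.05 = 2.1
  Use of theme 75.5 × 0.16 = 12.08
  Difficulty 97 × 0.12 = 11.64
Sum = 74.605
Bonus: 74.605 + 1 = 75.605
75.605 is ≥ 73 and < 77 → C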